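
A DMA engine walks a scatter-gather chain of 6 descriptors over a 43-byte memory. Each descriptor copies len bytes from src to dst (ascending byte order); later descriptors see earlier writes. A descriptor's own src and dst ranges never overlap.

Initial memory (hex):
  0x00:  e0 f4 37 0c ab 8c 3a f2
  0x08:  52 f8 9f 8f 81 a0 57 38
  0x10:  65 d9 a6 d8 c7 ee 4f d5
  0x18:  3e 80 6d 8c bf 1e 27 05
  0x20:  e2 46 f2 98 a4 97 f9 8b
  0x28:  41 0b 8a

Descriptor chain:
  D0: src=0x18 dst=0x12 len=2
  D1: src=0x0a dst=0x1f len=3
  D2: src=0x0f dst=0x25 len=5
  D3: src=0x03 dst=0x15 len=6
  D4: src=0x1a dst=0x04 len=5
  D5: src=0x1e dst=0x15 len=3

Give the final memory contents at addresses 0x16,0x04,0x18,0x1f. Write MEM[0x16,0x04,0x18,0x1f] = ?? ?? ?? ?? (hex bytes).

MEM[0x16,0x04,0x18,0x1f] = 9f 52 3a 9f

D0: mem[0x12..0x13] <- [3e 80]
D1: mem[0x1f..0x21] <- [9f 8f 81]
D2: mem[0x25..0x29] <- [38 65 d9 3e 80]
D3: mem[0x15..0x1a] <- [0c ab 8c 3a f2 52]
D4: mem[0x04..0x08] <- [52 8c bf 1e 27]
D5: mem[0x15..0x17] <- [27 9f 8f]
query mem[0x16]=0x9f, mem[0x04]=0x52, mem[0x18]=0x3a, mem[0x1f]=0x9f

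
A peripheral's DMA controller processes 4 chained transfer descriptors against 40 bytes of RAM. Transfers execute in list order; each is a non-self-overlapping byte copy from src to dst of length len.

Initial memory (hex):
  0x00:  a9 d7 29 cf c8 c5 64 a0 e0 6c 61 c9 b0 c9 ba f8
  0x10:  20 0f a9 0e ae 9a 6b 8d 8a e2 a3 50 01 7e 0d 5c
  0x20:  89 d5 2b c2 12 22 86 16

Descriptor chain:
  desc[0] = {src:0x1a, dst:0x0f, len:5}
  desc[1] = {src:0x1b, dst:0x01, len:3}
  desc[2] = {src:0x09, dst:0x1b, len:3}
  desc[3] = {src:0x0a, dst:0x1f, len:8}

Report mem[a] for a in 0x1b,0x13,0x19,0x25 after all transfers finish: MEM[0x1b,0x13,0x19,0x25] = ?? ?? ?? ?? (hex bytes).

MEM[0x1b,0x13,0x19,0x25] = 6c 0d e2 50

[0] 0x1a->0x0f len=5 : a3 50 01 7e 0d
[1] 0x1b->0x01 len=3 : 50 01 7e
[2] 0x09->0x1b len=3 : 6c 61 c9
[3] 0x0a->0x1f len=8 : 61 c9 b0 c9 ba a3 50 01
query mem[0x1b]=0x6c, mem[0x13]=0x0d, mem[0x19]=0xe2, mem[0x25]=0x50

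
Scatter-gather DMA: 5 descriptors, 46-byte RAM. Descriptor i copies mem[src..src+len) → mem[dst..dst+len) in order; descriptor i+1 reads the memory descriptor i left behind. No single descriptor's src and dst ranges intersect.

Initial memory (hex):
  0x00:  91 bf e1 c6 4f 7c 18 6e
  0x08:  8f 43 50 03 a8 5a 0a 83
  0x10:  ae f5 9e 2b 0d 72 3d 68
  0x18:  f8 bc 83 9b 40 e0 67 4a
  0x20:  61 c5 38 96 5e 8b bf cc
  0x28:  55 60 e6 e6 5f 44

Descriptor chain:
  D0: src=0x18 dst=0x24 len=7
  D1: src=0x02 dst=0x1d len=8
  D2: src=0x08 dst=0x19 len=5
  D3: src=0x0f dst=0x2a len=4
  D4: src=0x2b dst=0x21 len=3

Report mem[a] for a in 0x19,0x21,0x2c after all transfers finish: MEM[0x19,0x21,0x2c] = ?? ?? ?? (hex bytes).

MEM[0x19,0x21,0x2c] = 8f ae f5

#0 dst[0x24+7] := {0xf8,0xbc,0x83,0x9b,0x40,0xe0,0x67}
#1 dst[0x1d+8] := {0xe1,0xc6,0x4f,0x7c,0x18,0x6e,0x8f,0x43}
#2 dst[0x19+5] := {0x8f,0x43,0x50,0x03,0xa8}
#3 dst[0x2a+4] := {0x83,0xae,0xf5,0x9e}
#4 dst[0x21+3] := {0xae,0xf5,0x9e}
query mem[0x19]=0x8f, mem[0x21]=0xae, mem[0x2c]=0xf5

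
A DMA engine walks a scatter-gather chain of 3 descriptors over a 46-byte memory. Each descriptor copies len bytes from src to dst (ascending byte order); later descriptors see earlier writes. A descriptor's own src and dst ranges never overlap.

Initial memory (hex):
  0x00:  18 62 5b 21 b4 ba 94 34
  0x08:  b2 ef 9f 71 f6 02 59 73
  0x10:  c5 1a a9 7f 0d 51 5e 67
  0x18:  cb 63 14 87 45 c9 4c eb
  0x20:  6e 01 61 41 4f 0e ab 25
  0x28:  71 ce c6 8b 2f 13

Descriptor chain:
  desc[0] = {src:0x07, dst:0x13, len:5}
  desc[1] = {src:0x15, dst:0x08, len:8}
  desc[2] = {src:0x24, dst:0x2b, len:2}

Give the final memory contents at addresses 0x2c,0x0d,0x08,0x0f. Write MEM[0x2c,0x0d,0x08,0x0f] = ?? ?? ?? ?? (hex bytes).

MEM[0x2c,0x0d,0x08,0x0f] = 0e 14 ef 45

[0] 0x07->0x13 len=5 : 34 b2 ef 9f 71
[1] 0x15->0x08 len=8 : ef 9f 71 cb 63 14 87 45
[2] 0x24->0x2b len=2 : 4f 0e
query mem[0x2c]=0x0e, mem[0x0d]=0x14, mem[0x08]=0xef, mem[0x0f]=0x45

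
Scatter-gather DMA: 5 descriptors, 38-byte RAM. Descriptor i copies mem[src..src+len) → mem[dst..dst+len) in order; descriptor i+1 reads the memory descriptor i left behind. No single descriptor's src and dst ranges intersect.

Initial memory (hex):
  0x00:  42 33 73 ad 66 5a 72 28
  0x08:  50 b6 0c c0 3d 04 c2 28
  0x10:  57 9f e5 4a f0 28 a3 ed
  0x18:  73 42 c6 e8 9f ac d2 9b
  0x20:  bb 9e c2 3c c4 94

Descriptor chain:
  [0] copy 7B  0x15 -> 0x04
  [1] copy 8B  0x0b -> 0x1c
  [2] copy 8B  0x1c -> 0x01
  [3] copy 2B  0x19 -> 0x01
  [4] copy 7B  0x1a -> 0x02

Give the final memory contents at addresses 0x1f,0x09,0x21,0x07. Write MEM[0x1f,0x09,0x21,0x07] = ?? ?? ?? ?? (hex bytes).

MEM[0x1f,0x09,0x21,0x07] = c2 c6 57 c2

D0: mem[0x04..0x0a] <- [28 a3 ed 73 42 c6 e8]
D1: mem[0x1c..0x23] <- [c0 3d 04 c2 28 57 9f e5]
D2: mem[0x01..0x08] <- [c0 3d 04 c2 28 57 9f e5]
D3: mem[0x01..0x02] <- [42 c6]
D4: mem[0x02..0x08] <- [c6 e8 c0 3d 04 c2 28]
query mem[0x1f]=0xc2, mem[0x09]=0xc6, mem[0x21]=0x57, mem[0x07]=0xc2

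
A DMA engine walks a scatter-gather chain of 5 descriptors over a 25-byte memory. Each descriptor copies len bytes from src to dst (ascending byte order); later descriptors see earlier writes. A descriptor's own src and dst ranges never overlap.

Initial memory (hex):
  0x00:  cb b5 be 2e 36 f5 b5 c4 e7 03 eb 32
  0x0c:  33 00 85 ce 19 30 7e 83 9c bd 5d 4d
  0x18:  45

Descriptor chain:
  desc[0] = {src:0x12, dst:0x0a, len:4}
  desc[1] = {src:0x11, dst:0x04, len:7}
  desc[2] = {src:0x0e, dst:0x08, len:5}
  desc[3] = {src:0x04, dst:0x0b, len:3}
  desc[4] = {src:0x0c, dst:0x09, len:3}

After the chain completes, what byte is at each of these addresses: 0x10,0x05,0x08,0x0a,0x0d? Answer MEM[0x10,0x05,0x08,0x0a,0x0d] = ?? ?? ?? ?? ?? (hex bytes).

MEM[0x10,0x05,0x08,0x0a,0x0d] = 19 7e 85 83 83

  after D0: wrote 4B at 0x0a = 7e839cbd
  after D1: wrote 7B at 0x04 = 307e839cbd5d4d
  after D2: wrote 5B at 0x08 = 85ce19307e
  after D3: wrote 3B at 0x0b = 307e83
  after D4: wrote 3B at 0x09 = 7e8385
query mem[0x10]=0x19, mem[0x05]=0x7e, mem[0x08]=0x85, mem[0x0a]=0x83, mem[0x0d]=0x83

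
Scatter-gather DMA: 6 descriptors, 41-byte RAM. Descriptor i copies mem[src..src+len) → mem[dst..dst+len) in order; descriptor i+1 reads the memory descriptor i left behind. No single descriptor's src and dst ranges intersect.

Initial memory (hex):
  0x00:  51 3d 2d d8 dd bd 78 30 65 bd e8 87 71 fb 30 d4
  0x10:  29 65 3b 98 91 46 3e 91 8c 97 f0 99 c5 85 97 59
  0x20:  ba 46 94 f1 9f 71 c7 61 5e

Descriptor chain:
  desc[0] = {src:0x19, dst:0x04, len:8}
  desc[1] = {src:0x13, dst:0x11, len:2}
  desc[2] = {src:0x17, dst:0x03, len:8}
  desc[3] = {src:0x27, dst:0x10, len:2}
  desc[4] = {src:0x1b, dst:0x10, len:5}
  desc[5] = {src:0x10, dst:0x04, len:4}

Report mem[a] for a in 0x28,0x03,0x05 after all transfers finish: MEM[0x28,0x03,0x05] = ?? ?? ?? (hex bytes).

MEM[0x28,0x03,0x05] = 5e 91 c5

  after D0: wrote 8B at 0x04 = 97f099c5859759ba
  after D1: wrote 2B at 0x11 = 9891
  after D2: wrote 8B at 0x03 = 918c97f099c58597
  after D3: wrote 2B at 0x10 = 615e
  after D4: wrote 5B at 0x10 = 99c5859759
  after D5: wrote 4B at 0x04 = 99c58597
query mem[0x28]=0x5e, mem[0x03]=0x91, mem[0x05]=0xc5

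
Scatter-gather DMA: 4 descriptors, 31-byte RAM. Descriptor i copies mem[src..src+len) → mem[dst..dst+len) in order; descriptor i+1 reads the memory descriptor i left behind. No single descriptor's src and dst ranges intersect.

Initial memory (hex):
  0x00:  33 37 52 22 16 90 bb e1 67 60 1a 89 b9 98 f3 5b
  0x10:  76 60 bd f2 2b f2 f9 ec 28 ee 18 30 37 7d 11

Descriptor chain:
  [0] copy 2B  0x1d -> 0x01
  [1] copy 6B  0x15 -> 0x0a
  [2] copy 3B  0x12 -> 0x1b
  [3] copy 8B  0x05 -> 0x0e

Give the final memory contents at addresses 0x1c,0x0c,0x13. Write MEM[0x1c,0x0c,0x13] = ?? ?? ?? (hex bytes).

D0: mem[0x01..0x02] <- [7d 11]
D1: mem[0x0a..0x0f] <- [f2 f9 ec 28 ee 18]
D2: mem[0x1b..0x1d] <- [bd f2 2b]
D3: mem[0x0e..0x15] <- [90 bb e1 67 60 f2 f9 ec]
query mem[0x1c]=0xf2, mem[0x0c]=0xec, mem[0x13]=0xf2

MEM[0x1c,0x0c,0x13] = f2 ec f2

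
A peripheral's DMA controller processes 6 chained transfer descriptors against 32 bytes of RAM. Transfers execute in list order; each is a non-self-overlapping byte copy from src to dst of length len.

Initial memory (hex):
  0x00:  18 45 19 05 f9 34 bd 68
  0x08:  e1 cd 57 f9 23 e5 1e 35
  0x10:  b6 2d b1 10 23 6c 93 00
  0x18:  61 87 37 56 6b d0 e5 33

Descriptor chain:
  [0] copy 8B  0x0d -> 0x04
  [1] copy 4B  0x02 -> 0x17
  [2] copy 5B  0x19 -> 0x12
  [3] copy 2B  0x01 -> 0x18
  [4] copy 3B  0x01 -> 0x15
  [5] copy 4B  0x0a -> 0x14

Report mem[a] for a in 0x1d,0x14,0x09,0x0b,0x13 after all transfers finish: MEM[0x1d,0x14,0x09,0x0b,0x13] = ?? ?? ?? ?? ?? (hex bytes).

#0 dst[0x04+8] := {0xe5,0x1e,0x35,0xb6,0x2d,0xb1,0x10,0x23}
#1 dst[0x17+4] := {0x19,0x05,0xe5,0x1e}
#2 dst[0x12+5] := {0xe5,0x1e,0x56,0x6b,0xd0}
#3 dst[0x18+2] := {0x45,0x19}
#4 dst[0x15+3] := {0x45,0x19,0x05}
#5 dst[0x14+4] := {0x10,0x23,0x23,0xe5}
query mem[0x1d]=0xd0, mem[0x14]=0x10, mem[0x09]=0xb1, mem[0x0b]=0x23, mem[0x13]=0x1e

MEM[0x1d,0x14,0x09,0x0b,0x13] = d0 10 b1 23 1e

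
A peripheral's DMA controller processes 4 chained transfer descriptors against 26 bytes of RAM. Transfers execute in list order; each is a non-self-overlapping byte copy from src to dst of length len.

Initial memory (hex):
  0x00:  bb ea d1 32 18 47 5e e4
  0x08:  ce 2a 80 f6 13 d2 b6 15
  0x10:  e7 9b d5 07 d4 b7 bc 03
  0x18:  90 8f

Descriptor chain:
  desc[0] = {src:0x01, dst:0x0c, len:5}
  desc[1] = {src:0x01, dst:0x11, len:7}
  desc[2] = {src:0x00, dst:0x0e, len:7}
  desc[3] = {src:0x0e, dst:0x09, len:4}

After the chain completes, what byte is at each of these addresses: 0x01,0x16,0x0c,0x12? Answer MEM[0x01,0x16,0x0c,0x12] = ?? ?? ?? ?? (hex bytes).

[0] 0x01->0x0c len=5 : ea d1 32 18 47
[1] 0x01->0x11 len=7 : ea d1 32 18 47 5e e4
[2] 0x00->0x0e len=7 : bb ea d1 32 18 47 5e
[3] 0x0e->0x09 len=4 : bb ea d1 32
query mem[0x01]=0xea, mem[0x16]=0x5e, mem[0x0c]=0x32, mem[0x12]=0x18

MEM[0x01,0x16,0x0c,0x12] = ea 5e 32 18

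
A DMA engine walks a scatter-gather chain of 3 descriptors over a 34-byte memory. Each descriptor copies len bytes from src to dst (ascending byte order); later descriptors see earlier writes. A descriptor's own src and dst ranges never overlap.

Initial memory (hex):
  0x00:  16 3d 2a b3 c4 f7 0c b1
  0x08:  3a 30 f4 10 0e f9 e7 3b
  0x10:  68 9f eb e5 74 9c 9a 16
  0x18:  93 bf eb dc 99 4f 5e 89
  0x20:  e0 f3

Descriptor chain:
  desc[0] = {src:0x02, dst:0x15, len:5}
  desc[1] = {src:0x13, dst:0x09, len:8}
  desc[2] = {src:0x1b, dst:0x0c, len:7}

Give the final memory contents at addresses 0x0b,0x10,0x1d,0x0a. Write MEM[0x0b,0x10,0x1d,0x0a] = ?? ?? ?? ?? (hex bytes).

MEM[0x0b,0x10,0x1d,0x0a] = 2a 89 4f 74

#0 dst[0x15+5] := {0x2a,0xb3,0xc4,0xf7,0x0c}
#1 dst[0x09+8] := {0xe5,0x74,0x2a,0xb3,0xc4,0xf7,0x0c,0xeb}
#2 dst[0x0c+7] := {0xdc,0x99,0x4f,0x5e,0x89,0xe0,0xf3}
query mem[0x0b]=0x2a, mem[0x10]=0x89, mem[0x1d]=0x4f, mem[0x0a]=0x74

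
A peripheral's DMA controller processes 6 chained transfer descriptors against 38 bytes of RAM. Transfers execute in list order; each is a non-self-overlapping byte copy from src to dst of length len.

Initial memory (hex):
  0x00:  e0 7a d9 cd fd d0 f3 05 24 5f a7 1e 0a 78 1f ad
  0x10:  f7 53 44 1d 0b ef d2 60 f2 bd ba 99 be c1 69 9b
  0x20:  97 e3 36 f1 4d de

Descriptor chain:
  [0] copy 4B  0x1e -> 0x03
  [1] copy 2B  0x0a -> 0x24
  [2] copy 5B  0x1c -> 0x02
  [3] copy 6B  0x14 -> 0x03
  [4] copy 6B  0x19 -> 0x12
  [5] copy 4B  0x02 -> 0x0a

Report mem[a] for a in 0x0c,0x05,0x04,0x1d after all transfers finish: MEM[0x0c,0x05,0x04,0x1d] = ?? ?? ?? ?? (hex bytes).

  after D0: wrote 4B at 0x03 = 699b97e3
  after D1: wrote 2B at 0x24 = a71e
  after D2: wrote 5B at 0x02 = bec1699b97
  after D3: wrote 6B at 0x03 = 0befd260f2bd
  after D4: wrote 6B at 0x12 = bdba99bec169
  after D5: wrote 4B at 0x0a = be0befd2
query mem[0x0c]=0xef, mem[0x05]=0xd2, mem[0x04]=0xef, mem[0x1d]=0xc1

MEM[0x0c,0x05,0x04,0x1d] = ef d2 ef c1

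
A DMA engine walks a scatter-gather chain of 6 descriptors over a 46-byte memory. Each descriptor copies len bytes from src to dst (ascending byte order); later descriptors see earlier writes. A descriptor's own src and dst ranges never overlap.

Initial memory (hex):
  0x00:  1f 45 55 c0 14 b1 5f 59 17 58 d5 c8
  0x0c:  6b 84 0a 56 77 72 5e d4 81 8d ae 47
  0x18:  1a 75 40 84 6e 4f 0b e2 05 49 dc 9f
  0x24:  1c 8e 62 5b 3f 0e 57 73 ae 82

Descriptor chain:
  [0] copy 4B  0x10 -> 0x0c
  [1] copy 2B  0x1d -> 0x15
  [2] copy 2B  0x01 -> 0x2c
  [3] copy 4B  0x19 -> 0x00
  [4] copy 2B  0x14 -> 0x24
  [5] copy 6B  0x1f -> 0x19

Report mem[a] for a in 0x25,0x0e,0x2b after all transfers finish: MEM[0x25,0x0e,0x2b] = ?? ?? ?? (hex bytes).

[0] 0x10->0x0c len=4 : 77 72 5e d4
[1] 0x1d->0x15 len=2 : 4f 0b
[2] 0x01->0x2c len=2 : 45 55
[3] 0x19->0x00 len=4 : 75 40 84 6e
[4] 0x14->0x24 len=2 : 81 4f
[5] 0x1f->0x19 len=6 : e2 05 49 dc 9f 81
query mem[0x25]=0x4f, mem[0x0e]=0x5e, mem[0x2b]=0x73

MEM[0x25,0x0e,0x2b] = 4f 5e 73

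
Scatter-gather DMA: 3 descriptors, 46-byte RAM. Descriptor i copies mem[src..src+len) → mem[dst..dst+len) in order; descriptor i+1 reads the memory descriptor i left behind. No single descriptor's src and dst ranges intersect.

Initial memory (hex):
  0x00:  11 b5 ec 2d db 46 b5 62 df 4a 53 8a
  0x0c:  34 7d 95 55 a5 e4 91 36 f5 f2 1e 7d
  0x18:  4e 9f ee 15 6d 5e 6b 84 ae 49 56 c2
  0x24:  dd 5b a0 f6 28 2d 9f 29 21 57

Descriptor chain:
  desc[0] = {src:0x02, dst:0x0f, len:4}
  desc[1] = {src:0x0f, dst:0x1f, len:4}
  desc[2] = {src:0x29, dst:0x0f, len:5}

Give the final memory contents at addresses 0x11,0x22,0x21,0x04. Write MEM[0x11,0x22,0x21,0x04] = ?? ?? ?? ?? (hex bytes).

[0] 0x02->0x0f len=4 : ec 2d db 46
[1] 0x0f->0x1f len=4 : ec 2d db 46
[2] 0x29->0x0f len=5 : 2d 9f 29 21 57
query mem[0x11]=0x29, mem[0x22]=0x46, mem[0x21]=0xdb, mem[0x04]=0xdb

MEM[0x11,0x22,0x21,0x04] = 29 46 db db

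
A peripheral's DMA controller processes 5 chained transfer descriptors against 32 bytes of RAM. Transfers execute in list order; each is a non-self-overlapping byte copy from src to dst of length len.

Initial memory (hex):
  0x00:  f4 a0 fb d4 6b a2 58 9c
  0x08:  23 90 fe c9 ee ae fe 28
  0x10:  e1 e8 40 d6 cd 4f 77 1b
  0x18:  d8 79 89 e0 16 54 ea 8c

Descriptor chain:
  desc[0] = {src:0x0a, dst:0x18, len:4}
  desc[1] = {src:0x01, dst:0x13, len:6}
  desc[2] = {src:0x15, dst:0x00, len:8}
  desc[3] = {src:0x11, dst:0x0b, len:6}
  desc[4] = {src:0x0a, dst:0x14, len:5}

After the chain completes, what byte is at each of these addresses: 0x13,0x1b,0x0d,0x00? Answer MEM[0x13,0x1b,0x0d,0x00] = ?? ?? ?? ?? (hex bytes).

MEM[0x13,0x1b,0x0d,0x00] = a0 ae a0 d4

#0 dst[0x18+4] := {0xfe,0xc9,0xee,0xae}
#1 dst[0x13+6] := {0xa0,0xfb,0xd4,0x6b,0xa2,0x58}
#2 dst[0x00+8] := {0xd4,0x6b,0xa2,0x58,0xc9,0xee,0xae,0x16}
#3 dst[0x0b+6] := {0xe8,0x40,0xa0,0xfb,0xd4,0x6b}
#4 dst[0x14+5] := {0xfe,0xe8,0x40,0xa0,0xfb}
query mem[0x13]=0xa0, mem[0x1b]=0xae, mem[0x0d]=0xa0, mem[0x00]=0xd4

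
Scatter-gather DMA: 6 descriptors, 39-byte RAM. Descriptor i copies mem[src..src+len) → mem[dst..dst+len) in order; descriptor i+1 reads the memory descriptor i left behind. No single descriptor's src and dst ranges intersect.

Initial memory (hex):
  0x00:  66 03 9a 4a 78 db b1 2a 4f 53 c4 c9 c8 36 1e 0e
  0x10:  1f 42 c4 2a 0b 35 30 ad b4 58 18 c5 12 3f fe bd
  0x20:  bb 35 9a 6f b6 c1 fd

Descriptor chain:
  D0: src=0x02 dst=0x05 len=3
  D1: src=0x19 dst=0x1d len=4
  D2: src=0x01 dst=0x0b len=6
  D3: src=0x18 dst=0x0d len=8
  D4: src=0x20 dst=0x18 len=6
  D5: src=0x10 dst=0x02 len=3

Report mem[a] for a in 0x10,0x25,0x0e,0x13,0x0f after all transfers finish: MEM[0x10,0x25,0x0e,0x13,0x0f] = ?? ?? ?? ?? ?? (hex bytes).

MEM[0x10,0x25,0x0e,0x13,0x0f] = c5 c1 58 18 18

#0 dst[0x05+3] := {0x9a,0x4a,0x78}
#1 dst[0x1d+4] := {0x58,0x18,0xc5,0x12}
#2 dst[0x0b+6] := {0x03,0x9a,0x4a,0x78,0x9a,0x4a}
#3 dst[0x0d+8] := {0xb4,0x58,0x18,0xc5,0x12,0x58,0x18,0xc5}
#4 dst[0x18+6] := {0x12,0x35,0x9a,0x6f,0xb6,0xc1}
#5 dst[0x02+3] := {0xc5,0x12,0x58}
query mem[0x10]=0xc5, mem[0x25]=0xc1, mem[0x0e]=0x58, mem[0x13]=0x18, mem[0x0f]=0x18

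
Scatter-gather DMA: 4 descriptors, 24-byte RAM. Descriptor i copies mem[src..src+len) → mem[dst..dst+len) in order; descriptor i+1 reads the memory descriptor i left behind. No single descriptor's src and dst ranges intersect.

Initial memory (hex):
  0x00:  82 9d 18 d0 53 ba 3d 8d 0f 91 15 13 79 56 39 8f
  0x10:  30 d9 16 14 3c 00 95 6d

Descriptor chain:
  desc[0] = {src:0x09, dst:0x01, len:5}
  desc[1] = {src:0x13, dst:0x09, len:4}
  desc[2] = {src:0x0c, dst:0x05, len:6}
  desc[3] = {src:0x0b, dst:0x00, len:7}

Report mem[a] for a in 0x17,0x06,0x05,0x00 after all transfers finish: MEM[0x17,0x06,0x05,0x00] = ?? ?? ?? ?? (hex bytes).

MEM[0x17,0x06,0x05,0x00] = 6d d9 30 00

#0 dst[0x01+5] := {0x91,0x15,0x13,0x79,0x56}
#1 dst[0x09+4] := {0x14,0x3c,0x00,0x95}
#2 dst[0x05+6] := {0x95,0x56,0x39,0x8f,0x30,0xd9}
#3 dst[0x00+7] := {0x00,0x95,0x56,0x39,0x8f,0x30,0xd9}
query mem[0x17]=0x6d, mem[0x06]=0xd9, mem[0x05]=0x30, mem[0x00]=0x00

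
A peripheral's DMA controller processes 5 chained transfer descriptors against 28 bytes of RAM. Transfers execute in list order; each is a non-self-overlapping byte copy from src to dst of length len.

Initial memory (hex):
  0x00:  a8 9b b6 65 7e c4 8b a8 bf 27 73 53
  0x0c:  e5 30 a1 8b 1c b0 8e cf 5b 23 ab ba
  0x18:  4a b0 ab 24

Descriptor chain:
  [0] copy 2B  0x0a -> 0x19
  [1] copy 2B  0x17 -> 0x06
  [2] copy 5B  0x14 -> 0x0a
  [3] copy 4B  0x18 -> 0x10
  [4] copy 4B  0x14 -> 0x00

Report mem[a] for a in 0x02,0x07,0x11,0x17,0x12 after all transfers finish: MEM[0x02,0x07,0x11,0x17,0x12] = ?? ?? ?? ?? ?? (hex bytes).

[0] 0x0a->0x19 len=2 : 73 53
[1] 0x17->0x06 len=2 : ba 4a
[2] 0x14->0x0a len=5 : 5b 23 ab ba 4a
[3] 0x18->0x10 len=4 : 4a 73 53 24
[4] 0x14->0x00 len=4 : 5b 23 ab ba
query mem[0x02]=0xab, mem[0x07]=0x4a, mem[0x11]=0x73, mem[0x17]=0xba, mem[0x12]=0x53

MEM[0x02,0x07,0x11,0x17,0x12] = ab 4a 73 ba 53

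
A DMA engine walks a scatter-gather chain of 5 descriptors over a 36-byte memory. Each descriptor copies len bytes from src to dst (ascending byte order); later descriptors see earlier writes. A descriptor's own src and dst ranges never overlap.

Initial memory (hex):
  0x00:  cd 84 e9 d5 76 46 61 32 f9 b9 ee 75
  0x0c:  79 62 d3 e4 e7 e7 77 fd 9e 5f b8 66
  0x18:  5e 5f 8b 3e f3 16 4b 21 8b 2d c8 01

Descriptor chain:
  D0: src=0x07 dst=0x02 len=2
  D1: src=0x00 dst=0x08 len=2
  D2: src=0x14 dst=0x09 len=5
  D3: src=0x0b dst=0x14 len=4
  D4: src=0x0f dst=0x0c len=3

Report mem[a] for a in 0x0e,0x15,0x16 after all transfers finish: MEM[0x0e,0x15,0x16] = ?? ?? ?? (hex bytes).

MEM[0x0e,0x15,0x16] = e7 66 5e

D0: mem[0x02..0x03] <- [32 f9]
D1: mem[0x08..0x09] <- [cd 84]
D2: mem[0x09..0x0d] <- [9e 5f b8 66 5e]
D3: mem[0x14..0x17] <- [b8 66 5e d3]
D4: mem[0x0c..0x0e] <- [e4 e7 e7]
query mem[0x0e]=0xe7, mem[0x15]=0x66, mem[0x16]=0x5e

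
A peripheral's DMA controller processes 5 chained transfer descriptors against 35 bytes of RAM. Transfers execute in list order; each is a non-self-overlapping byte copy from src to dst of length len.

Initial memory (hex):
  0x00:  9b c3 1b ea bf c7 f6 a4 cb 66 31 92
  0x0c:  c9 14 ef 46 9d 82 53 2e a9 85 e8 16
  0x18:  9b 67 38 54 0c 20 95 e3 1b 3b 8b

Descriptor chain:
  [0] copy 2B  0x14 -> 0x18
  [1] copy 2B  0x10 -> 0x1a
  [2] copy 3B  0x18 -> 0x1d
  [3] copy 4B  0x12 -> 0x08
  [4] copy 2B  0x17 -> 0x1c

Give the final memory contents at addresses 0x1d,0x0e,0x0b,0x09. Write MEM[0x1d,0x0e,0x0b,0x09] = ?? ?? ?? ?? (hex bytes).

MEM[0x1d,0x0e,0x0b,0x09] = a9 ef 85 2e

  after D0: wrote 2B at 0x18 = a985
  after D1: wrote 2B at 0x1a = 9d82
  after D2: wrote 3B at 0x1d = a9859d
  after D3: wrote 4B at 0x08 = 532ea985
  after D4: wrote 2B at 0x1c = 16a9
query mem[0x1d]=0xa9, mem[0x0e]=0xef, mem[0x0b]=0x85, mem[0x09]=0x2e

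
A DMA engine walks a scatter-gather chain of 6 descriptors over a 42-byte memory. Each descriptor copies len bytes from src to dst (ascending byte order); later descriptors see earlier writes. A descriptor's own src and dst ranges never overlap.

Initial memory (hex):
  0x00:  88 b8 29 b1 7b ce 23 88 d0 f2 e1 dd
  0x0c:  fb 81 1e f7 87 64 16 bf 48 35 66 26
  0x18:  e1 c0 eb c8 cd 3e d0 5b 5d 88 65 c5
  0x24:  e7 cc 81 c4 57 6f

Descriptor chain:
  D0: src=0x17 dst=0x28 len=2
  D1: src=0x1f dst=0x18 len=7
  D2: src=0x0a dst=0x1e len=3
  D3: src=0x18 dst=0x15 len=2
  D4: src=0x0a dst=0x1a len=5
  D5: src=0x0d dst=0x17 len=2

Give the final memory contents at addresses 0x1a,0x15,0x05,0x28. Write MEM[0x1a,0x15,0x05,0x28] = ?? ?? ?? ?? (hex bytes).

[0] 0x17->0x28 len=2 : 26 e1
[1] 0x1f->0x18 len=7 : 5b 5d 88 65 c5 e7 cc
[2] 0x0a->0x1e len=3 : e1 dd fb
[3] 0x18->0x15 len=2 : 5b 5d
[4] 0x0a->0x1a len=5 : e1 dd fb 81 1e
[5] 0x0d->0x17 len=2 : 81 1e
query mem[0x1a]=0xe1, mem[0x15]=0x5b, mem[0x05]=0xce, mem[0x28]=0x26

MEM[0x1a,0x15,0x05,0x28] = e1 5b ce 26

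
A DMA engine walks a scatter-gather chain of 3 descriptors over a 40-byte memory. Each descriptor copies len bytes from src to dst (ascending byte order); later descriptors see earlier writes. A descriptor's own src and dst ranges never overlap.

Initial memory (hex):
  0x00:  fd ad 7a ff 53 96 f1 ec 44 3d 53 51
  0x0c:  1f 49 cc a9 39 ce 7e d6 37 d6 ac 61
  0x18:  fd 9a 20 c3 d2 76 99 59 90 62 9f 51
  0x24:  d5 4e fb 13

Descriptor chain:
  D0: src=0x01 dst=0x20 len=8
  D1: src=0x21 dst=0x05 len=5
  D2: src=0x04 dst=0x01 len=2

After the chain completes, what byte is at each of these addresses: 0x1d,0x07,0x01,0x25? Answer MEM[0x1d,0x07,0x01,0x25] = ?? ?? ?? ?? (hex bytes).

MEM[0x1d,0x07,0x01,0x25] = 76 53 53 f1

#0 dst[0x20+8] := {0xad,0x7a,0xff,0x53,0x96,0xf1,0xec,0x44}
#1 dst[0x05+5] := {0x7a,0xff,0x53,0x96,0xf1}
#2 dst[0x01+2] := {0x53,0x7a}
query mem[0x1d]=0x76, mem[0x07]=0x53, mem[0x01]=0x53, mem[0x25]=0xf1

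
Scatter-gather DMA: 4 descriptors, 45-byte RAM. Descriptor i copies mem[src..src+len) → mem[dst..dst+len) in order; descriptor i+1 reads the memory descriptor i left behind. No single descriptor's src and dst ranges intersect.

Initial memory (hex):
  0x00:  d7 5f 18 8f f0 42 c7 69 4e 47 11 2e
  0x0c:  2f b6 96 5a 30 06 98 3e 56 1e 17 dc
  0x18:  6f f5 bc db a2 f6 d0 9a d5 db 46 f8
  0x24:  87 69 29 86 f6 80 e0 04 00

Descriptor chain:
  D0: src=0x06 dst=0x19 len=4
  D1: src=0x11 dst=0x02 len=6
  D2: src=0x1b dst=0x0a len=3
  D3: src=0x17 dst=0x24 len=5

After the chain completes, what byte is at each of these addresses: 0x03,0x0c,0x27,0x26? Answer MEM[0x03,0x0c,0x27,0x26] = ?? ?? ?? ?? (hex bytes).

D0: mem[0x19..0x1c] <- [c7 69 4e 47]
D1: mem[0x02..0x07] <- [06 98 3e 56 1e 17]
D2: mem[0x0a..0x0c] <- [4e 47 f6]
D3: mem[0x24..0x28] <- [dc 6f c7 69 4e]
query mem[0x03]=0x98, mem[0x0c]=0xf6, mem[0x27]=0x69, mem[0x26]=0xc7

MEM[0x03,0x0c,0x27,0x26] = 98 f6 69 c7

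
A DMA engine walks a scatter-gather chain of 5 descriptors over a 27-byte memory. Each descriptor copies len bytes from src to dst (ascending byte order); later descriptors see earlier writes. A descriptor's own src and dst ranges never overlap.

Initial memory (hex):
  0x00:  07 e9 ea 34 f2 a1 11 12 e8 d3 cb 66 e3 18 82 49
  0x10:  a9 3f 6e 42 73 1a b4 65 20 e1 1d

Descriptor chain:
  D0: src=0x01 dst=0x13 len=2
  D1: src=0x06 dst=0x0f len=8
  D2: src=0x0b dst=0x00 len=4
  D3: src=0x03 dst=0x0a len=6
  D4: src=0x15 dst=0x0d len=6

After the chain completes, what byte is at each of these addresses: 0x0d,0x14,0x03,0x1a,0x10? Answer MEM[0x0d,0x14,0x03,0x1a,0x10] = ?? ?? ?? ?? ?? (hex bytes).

MEM[0x0d,0x14,0x03,0x1a,0x10] = e3 66 82 1d 20

D0: mem[0x13..0x14] <- [e9 ea]
D1: mem[0x0f..0x16] <- [11 12 e8 d3 cb 66 e3 18]
D2: mem[0x00..0x03] <- [66 e3 18 82]
D3: mem[0x0a..0x0f] <- [82 f2 a1 11 12 e8]
D4: mem[0x0d..0x12] <- [e3 18 65 20 e1 1d]
query mem[0x0d]=0xe3, mem[0x14]=0x66, mem[0x03]=0x82, mem[0x1a]=0x1d, mem[0x10]=0x20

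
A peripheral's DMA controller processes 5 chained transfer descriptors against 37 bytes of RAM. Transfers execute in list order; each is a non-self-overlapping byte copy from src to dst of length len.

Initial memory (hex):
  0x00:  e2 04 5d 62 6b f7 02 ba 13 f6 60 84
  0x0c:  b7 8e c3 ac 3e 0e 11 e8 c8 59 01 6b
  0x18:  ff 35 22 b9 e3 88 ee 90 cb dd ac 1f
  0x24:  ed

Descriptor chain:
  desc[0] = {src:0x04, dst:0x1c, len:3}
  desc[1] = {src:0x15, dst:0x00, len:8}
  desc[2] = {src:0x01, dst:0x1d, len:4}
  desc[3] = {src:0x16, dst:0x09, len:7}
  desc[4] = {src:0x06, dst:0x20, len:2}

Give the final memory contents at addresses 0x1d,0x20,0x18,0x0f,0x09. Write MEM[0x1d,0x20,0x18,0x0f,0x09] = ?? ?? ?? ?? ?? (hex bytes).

D0: mem[0x1c..0x1e] <- [6b f7 02]
D1: mem[0x00..0x07] <- [59 01 6b ff 35 22 b9 6b]
D2: mem[0x1d..0x20] <- [01 6b ff 35]
D3: mem[0x09..0x0f] <- [01 6b ff 35 22 b9 6b]
D4: mem[0x20..0x21] <- [b9 6b]
query mem[0x1d]=0x01, mem[0x20]=0xb9, mem[0x18]=0xff, mem[0x0f]=0x6b, mem[0x09]=0x01

MEM[0x1d,0x20,0x18,0x0f,0x09] = 01 b9 ff 6b 01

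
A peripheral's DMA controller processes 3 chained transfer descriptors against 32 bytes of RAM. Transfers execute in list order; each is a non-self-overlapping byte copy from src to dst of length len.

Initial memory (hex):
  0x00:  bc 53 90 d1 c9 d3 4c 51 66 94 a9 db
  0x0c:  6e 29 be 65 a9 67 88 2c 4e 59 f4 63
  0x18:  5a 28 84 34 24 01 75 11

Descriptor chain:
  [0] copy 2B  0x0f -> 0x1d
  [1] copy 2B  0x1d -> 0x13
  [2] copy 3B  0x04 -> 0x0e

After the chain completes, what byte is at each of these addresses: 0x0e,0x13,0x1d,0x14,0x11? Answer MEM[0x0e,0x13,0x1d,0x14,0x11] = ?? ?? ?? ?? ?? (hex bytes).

MEM[0x0e,0x13,0x1d,0x14,0x11] = c9 65 65 a9 67

  after D0: wrote 2B at 0x1d = 65a9
  after D1: wrote 2B at 0x13 = 65a9
  after D2: wrote 3B at 0x0e = c9d34c
query mem[0x0e]=0xc9, mem[0x13]=0x65, mem[0x1d]=0x65, mem[0x14]=0xa9, mem[0x11]=0x67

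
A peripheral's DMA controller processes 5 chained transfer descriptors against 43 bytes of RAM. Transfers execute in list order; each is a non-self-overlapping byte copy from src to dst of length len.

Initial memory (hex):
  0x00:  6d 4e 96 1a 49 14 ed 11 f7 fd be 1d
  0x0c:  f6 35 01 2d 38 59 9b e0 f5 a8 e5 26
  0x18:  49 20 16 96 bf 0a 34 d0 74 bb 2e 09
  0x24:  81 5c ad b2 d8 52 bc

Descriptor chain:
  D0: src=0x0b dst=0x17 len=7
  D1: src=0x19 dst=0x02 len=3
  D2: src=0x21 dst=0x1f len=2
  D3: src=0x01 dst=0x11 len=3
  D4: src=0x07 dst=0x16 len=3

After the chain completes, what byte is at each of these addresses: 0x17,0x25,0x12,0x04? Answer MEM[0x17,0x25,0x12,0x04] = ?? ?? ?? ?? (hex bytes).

#0 dst[0x17+7] := {0x1d,0xf6,0x35,0x01,0x2d,0x38,0x59}
#1 dst[0x02+3] := {0x35,0x01,0x2d}
#2 dst[0x1f+2] := {0xbb,0x2e}
#3 dst[0x11+3] := {0x4e,0x35,0x01}
#4 dst[0x16+3] := {0x11,0xf7,0xfd}
query mem[0x17]=0xf7, mem[0x25]=0x5c, mem[0x12]=0x35, mem[0x04]=0x2d

MEM[0x17,0x25,0x12,0x04] = f7 5c 35 2d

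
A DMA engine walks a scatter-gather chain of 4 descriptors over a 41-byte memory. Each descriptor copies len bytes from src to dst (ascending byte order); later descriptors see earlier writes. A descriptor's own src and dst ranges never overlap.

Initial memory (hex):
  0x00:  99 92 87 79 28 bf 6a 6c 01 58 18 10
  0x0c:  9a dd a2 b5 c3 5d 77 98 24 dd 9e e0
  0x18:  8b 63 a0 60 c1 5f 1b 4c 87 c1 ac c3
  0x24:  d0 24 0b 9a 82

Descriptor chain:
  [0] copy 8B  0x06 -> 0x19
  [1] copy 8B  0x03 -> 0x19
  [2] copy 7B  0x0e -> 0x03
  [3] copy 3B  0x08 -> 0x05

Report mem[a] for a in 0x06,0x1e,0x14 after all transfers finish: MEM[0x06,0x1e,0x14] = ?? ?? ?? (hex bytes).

MEM[0x06,0x1e,0x14] = 24 01 24

  after D0: wrote 8B at 0x19 = 6a6c015818109add
  after D1: wrote 8B at 0x19 = 7928bf6a6c015818
  after D2: wrote 7B at 0x03 = a2b5c35d779824
  after D3: wrote 3B at 0x05 = 982418
query mem[0x06]=0x24, mem[0x1e]=0x01, mem[0x14]=0x24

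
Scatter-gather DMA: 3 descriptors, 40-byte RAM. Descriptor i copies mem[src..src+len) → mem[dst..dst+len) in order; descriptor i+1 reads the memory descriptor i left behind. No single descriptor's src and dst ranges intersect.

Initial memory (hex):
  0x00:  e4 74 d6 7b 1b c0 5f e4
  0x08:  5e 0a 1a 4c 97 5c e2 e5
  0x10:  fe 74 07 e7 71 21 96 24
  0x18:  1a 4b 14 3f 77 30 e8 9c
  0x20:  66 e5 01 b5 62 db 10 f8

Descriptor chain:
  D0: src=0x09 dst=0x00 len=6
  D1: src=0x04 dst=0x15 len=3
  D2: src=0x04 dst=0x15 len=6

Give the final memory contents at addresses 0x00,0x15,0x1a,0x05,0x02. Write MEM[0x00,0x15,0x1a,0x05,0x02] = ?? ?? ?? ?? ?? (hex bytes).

  after D0: wrote 6B at 0x00 = 0a1a4c975ce2
  after D1: wrote 3B at 0x15 = 5ce25f
  after D2: wrote 6B at 0x15 = 5ce25fe45e0a
query mem[0x00]=0x0a, mem[0x15]=0x5c, mem[0x1a]=0x0a, mem[0x05]=0xe2, mem[0x02]=0x4c

MEM[0x00,0x15,0x1a,0x05,0x02] = 0a 5c 0a e2 4c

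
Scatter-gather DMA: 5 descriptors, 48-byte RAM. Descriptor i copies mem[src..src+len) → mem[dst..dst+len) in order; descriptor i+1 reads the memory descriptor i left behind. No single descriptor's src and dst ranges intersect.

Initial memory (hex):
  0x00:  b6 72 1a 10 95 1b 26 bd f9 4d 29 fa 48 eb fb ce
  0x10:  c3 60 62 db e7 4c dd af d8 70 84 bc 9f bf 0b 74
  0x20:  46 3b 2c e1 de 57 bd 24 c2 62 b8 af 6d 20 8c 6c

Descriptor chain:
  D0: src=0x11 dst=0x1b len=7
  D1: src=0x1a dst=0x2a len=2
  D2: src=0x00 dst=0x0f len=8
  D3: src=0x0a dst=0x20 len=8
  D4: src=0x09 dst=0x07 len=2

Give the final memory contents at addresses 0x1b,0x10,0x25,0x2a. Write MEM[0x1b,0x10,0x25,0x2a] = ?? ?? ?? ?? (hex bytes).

MEM[0x1b,0x10,0x25,0x2a] = 60 72 b6 84

#0 dst[0x1b+7] := {0x60,0x62,0xdb,0xe7,0x4c,0xdd,0xaf}
#1 dst[0x2a+2] := {0x84,0x60}
#2 dst[0x0f+8] := {0xb6,0x72,0x1a,0x10,0x95,0x1b,0x26,0xbd}
#3 dst[0x20+8] := {0x29,0xfa,0x48,0xeb,0xfb,0xb6,0x72,0x1a}
#4 dst[0x07+2] := {0x4d,0x29}
query mem[0x1b]=0x60, mem[0x10]=0x72, mem[0x25]=0xb6, mem[0x2a]=0x84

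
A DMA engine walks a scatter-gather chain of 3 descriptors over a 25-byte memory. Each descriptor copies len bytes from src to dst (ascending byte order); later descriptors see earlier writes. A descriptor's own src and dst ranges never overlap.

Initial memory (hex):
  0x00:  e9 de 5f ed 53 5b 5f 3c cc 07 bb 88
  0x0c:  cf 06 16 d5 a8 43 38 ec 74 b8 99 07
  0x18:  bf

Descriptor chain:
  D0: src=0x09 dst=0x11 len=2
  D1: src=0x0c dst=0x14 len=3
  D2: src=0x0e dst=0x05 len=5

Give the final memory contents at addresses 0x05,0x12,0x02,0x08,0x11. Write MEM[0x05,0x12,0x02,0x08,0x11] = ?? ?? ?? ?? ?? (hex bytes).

MEM[0x05,0x12,0x02,0x08,0x11] = 16 bb 5f 07 07

  after D0: wrote 2B at 0x11 = 07bb
  after D1: wrote 3B at 0x14 = cf0616
  after D2: wrote 5B at 0x05 = 16d5a807bb
query mem[0x05]=0x16, mem[0x12]=0xbb, mem[0x02]=0x5f, mem[0x08]=0x07, mem[0x11]=0x07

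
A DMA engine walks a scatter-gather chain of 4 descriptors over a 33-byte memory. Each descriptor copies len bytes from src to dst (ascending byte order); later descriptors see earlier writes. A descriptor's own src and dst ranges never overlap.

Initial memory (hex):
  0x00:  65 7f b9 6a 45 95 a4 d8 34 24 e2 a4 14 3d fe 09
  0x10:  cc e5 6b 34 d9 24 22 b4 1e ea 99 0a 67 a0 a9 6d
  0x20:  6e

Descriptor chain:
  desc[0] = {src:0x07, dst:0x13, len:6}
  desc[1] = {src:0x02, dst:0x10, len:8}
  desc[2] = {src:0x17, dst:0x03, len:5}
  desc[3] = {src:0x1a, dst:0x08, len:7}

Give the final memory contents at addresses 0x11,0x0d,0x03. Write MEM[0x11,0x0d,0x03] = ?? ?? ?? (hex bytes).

D0: mem[0x13..0x18] <- [d8 34 24 e2 a4 14]
D1: mem[0x10..0x17] <- [b9 6a 45 95 a4 d8 34 24]
D2: mem[0x03..0x07] <- [24 14 ea 99 0a]
D3: mem[0x08..0x0e] <- [99 0a 67 a0 a9 6d 6e]
query mem[0x11]=0x6a, mem[0x0d]=0x6d, mem[0x03]=0x24

MEM[0x11,0x0d,0x03] = 6a 6d 24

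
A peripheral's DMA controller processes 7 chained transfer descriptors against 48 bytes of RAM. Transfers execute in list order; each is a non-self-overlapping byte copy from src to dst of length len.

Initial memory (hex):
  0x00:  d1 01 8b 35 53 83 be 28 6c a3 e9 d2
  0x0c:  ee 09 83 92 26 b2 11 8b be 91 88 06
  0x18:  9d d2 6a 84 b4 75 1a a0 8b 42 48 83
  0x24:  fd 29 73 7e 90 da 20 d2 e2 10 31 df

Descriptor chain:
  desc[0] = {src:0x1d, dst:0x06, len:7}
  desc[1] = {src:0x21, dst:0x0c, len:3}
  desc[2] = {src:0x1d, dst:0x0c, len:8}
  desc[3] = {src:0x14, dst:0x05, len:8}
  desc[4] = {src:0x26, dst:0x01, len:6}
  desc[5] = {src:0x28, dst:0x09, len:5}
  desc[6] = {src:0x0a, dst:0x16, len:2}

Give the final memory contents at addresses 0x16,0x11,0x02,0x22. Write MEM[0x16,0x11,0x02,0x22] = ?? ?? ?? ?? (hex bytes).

  after D0: wrote 7B at 0x06 = 751aa08b424883
  after D1: wrote 3B at 0x0c = 424883
  after D2: wrote 8B at 0x0c = 751aa08b424883fd
  after D3: wrote 8B at 0x05 = be9188069dd26a84
  after D4: wrote 6B at 0x01 = 737e90da20d2
  after D5: wrote 5B at 0x09 = 90da20d2e2
  after D6: wrote 2B at 0x16 = da20
query mem[0x16]=0xda, mem[0x11]=0x48, mem[0x02]=0x7e, mem[0x22]=0x48

MEM[0x16,0x11,0x02,0x22] = da 48 7e 48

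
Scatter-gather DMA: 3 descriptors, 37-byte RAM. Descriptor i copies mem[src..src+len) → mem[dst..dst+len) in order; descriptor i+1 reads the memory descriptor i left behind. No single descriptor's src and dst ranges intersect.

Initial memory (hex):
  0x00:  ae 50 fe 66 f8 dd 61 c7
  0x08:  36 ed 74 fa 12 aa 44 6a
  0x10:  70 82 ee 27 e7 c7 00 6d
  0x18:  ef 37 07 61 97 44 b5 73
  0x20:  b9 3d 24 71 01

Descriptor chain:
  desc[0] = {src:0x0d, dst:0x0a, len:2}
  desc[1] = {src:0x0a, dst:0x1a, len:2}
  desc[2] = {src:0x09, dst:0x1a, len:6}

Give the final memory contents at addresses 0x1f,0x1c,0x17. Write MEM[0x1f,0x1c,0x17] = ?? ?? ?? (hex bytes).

  after D0: wrote 2B at 0x0a = aa44
  after D1: wrote 2B at 0x1a = aa44
  after D2: wrote 6B at 0x1a = edaa4412aa44
query mem[0x1f]=0x44, mem[0x1c]=0x44, mem[0x17]=0x6d

MEM[0x1f,0x1c,0x17] = 44 44 6d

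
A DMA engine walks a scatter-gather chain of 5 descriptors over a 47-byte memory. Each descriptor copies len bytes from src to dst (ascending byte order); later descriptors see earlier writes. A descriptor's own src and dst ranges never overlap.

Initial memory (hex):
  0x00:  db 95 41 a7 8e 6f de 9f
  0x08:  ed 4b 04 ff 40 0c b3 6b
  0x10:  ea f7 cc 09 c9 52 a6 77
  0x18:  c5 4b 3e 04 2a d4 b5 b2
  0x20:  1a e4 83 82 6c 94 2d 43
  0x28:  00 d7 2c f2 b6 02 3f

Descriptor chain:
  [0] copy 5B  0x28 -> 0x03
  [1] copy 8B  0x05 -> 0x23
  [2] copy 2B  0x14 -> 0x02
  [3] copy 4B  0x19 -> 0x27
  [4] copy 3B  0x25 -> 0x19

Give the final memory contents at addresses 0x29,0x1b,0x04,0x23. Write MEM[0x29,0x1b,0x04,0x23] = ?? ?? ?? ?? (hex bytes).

MEM[0x29,0x1b,0x04,0x23] = 04 4b d7 2c

[0] 0x28->0x03 len=5 : 00 d7 2c f2 b6
[1] 0x05->0x23 len=8 : 2c f2 b6 ed 4b 04 ff 40
[2] 0x14->0x02 len=2 : c9 52
[3] 0x19->0x27 len=4 : 4b 3e 04 2a
[4] 0x25->0x19 len=3 : b6 ed 4b
query mem[0x29]=0x04, mem[0x1b]=0x4b, mem[0x04]=0xd7, mem[0x23]=0x2c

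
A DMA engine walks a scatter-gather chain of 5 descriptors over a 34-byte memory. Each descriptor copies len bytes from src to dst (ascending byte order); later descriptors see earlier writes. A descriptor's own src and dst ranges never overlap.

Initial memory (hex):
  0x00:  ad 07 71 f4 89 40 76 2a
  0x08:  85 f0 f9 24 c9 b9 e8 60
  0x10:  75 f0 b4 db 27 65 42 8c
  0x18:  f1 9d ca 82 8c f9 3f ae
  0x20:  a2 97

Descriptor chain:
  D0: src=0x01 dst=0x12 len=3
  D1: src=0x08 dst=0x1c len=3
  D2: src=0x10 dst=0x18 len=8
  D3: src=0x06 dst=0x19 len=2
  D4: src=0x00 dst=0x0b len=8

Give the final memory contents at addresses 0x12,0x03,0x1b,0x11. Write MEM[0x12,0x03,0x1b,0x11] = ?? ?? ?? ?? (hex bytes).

MEM[0x12,0x03,0x1b,0x11] = 2a f4 71 76

D0: mem[0x12..0x14] <- [07 71 f4]
D1: mem[0x1c..0x1e] <- [85 f0 f9]
D2: mem[0x18..0x1f] <- [75 f0 07 71 f4 65 42 8c]
D3: mem[0x19..0x1a] <- [76 2a]
D4: mem[0x0b..0x12] <- [ad 07 71 f4 89 40 76 2a]
query mem[0x12]=0x2a, mem[0x03]=0xf4, mem[0x1b]=0x71, mem[0x11]=0x76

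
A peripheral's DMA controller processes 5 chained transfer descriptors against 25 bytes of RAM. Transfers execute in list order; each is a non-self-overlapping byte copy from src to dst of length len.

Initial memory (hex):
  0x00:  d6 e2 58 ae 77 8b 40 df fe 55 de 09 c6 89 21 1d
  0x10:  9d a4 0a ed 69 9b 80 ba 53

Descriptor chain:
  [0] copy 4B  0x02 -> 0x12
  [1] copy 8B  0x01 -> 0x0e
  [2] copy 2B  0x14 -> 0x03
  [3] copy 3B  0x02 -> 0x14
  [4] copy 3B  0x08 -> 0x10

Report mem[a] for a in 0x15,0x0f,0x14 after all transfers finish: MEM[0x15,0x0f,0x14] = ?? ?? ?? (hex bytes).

  after D0: wrote 4B at 0x12 = 58ae778b
  after D1: wrote 8B at 0x0e = e258ae778b40dffe
  after D2: wrote 2B at 0x03 = dffe
  after D3: wrote 3B at 0x14 = 58dffe
  after D4: wrote 3B at 0x10 = fe55de
query mem[0x15]=0xdf, mem[0x0f]=0x58, mem[0x14]=0x58

MEM[0x15,0x0f,0x14] = df 58 58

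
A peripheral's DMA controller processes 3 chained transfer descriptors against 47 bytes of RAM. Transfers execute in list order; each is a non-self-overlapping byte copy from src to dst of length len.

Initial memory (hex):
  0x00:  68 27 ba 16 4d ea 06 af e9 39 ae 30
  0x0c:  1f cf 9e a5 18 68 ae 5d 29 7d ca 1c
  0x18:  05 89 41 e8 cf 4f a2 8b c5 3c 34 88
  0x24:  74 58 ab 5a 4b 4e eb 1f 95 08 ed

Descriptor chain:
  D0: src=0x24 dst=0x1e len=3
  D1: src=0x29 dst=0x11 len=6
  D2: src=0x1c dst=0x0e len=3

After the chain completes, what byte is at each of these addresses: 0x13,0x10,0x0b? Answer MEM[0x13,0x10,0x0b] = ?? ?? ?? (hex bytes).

[0] 0x24->0x1e len=3 : 74 58 ab
[1] 0x29->0x11 len=6 : 4e eb 1f 95 08 ed
[2] 0x1c->0x0e len=3 : cf 4f 74
query mem[0x13]=0x1f, mem[0x10]=0x74, mem[0x0b]=0x30

MEM[0x13,0x10,0x0b] = 1f 74 30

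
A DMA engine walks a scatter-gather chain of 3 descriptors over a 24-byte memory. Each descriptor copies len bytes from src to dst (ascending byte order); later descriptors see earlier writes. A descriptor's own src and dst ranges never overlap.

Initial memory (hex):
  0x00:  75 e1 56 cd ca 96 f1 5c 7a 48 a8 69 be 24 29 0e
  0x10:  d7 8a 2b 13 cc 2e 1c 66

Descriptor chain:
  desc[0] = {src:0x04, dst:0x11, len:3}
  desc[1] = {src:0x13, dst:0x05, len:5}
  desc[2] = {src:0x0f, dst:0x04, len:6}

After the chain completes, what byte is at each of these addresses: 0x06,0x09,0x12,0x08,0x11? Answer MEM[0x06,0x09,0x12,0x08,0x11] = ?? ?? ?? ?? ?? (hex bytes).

[0] 0x04->0x11 len=3 : ca 96 f1
[1] 0x13->0x05 len=5 : f1 cc 2e 1c 66
[2] 0x0f->0x04 len=6 : 0e d7 ca 96 f1 cc
query mem[0x06]=0xca, mem[0x09]=0xcc, mem[0x12]=0x96, mem[0x08]=0xf1, mem[0x11]=0xca

MEM[0x06,0x09,0x12,0x08,0x11] = ca cc 96 f1 ca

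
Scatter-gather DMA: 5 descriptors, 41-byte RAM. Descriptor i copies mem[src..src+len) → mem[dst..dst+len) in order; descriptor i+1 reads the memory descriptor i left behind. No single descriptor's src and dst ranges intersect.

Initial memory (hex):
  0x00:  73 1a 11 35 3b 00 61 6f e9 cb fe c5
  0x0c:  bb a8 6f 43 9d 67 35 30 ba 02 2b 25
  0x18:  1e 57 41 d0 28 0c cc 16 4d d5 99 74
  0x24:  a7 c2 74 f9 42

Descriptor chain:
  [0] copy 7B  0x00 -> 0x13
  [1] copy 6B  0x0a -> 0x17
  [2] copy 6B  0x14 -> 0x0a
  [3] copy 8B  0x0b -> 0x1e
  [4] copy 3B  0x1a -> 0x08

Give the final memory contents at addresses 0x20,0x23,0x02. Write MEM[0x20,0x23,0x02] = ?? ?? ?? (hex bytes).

[0] 0x00->0x13 len=7 : 73 1a 11 35 3b 00 61
[1] 0x0a->0x17 len=6 : fe c5 bb a8 6f 43
[2] 0x14->0x0a len=6 : 1a 11 35 fe c5 bb
[3] 0x0b->0x1e len=8 : 11 35 fe c5 bb 9d 67 35
[4] 0x1a->0x08 len=3 : a8 6f 43
query mem[0x20]=0xfe, mem[0x23]=0x9d, mem[0x02]=0x11

MEM[0x20,0x23,0x02] = fe 9d 11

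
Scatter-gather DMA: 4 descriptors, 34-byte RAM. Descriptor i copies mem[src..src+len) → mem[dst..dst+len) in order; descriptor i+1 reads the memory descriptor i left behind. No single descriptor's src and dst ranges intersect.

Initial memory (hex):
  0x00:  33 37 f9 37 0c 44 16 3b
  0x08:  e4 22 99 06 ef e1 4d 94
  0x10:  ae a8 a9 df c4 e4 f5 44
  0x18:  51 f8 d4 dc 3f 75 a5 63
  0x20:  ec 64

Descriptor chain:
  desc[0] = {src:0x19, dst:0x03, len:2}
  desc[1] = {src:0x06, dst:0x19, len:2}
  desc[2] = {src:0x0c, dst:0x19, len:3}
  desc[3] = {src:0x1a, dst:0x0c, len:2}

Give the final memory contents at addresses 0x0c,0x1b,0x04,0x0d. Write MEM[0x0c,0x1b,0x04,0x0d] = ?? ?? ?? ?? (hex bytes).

MEM[0x0c,0x1b,0x04,0x0d] = e1 4d d4 4d

#0 dst[0x03+2] := {0xf8,0xd4}
#1 dst[0x19+2] := {0x16,0x3b}
#2 dst[0x19+3] := {0xef,0xe1,0x4d}
#3 dst[0x0c+2] := {0xe1,0x4d}
query mem[0x0c]=0xe1, mem[0x1b]=0x4d, mem[0x04]=0xd4, mem[0x0d]=0x4d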